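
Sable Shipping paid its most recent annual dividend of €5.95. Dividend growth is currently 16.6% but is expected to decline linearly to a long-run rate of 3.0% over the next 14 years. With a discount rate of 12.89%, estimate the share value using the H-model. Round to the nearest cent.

H-model: P₀ = D₀[(1+g_L) + H(g_S−g_L)]/(r−g_L), with H = 14/2 = 7.
P₀ = 5.95 × [(1+0.03) + 7×(0.166−0.03)] / (0.1289−0.03)
   = 5.95 × 1.9820 / 0.0989 = 119.2406

€119.24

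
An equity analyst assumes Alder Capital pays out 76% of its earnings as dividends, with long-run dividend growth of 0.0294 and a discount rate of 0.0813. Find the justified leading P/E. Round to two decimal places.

14.64

Justified leading P/E = b/(r−g) = 0.76/(0.0813−0.0294) = 14.6435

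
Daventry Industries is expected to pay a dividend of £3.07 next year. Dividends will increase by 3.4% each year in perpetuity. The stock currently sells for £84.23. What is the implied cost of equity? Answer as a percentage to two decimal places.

7.04%

Rearranging the constant-growth DDM: r = D₁/P₀ + g.
r = 3.0700 / 84.23 + 0.034 = 0.03645 + 0.034 = 0.07045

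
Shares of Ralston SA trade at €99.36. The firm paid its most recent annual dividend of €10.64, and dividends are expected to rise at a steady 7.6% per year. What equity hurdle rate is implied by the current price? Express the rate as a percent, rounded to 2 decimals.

19.12%

Rearranging the constant-growth DDM: r = D₁/P₀ + g.
D₁ = 10.64 × (1 + 0.076) = 11.4486.
r = 11.4486 / 99.36 + 0.076 = 0.11522 + 0.076 = 0.19122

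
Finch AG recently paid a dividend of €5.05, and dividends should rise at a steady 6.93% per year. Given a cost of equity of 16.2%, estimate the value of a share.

Gordon growth model: P₀ = D₁/(r − g). D₁ = 5.05 × (1 + 0.0693) = 5.4000.
P₀ = 5.4000 / (0.162 − 0.0693) = 5.4000 / 0.0927 = 58.2520

€58.25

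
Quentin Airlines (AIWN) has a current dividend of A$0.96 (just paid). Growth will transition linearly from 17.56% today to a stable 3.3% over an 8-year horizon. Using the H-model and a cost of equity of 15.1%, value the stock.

H-model: P₀ = D₀[(1+g_L) + H(g_S−g_L)]/(r−g_L), with H = 8/2 = 4.
P₀ = 0.96 × [(1+0.033) + 4×(0.1756−0.033)] / (0.151−0.033)
   = 0.96 × 1.6034 / 0.118 = 13.0446

A$13.04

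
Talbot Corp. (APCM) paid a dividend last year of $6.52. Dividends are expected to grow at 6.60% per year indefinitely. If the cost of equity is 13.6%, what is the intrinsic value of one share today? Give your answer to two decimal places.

Gordon growth model: P₀ = D₁/(r − g). D₁ = 6.52 × (1 + 0.066) = 6.9503.
P₀ = 6.9503 / (0.136 − 0.066) = 6.9503 / 0.07 = 99.2903

$99.29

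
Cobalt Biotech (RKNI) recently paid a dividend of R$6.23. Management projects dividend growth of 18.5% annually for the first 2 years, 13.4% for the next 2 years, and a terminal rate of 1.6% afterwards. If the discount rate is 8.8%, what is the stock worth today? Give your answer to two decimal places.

Three-stage DDM. Project D₁…D_4; terminal Gordon value at t=4 with g = 0.016; discount at r = 0.088.
D_1 = 7.3826
D_2 = 8.7483
D_3 = 9.9206
D_4 = 11.2500
TV_4 = 11.4300/(0.088−0.016) = 158.7494
P₀ = Σ Dₜ/(1+r)ᵗ + TV_4/(1+r)^4 = 143.1985

R$143.20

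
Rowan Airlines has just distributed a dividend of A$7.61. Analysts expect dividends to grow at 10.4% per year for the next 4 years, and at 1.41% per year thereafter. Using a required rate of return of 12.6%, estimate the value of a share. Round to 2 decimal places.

A$92.71

Two-stage DDM. Project D₁…D_4 at 0.104, terminal growth 0.0141, discount at r = 0.126.
D_1 = 8.4014
D_2 = 9.2752
D_3 = 10.2398
D_4 = 11.3047
Terminal value at t=4: TV = D_5/(r−g) = 11.4641/(0.126−0.0141) = 102.4499
P₀ = 8.4014/(1+0.126)^1 + 9.2752/(1+0.126)^2 + 10.2398/(1+0.126)^3 + 11.3047/(1+0.126)^4 + 102.4499/(1+0.126)^4 = 92.7140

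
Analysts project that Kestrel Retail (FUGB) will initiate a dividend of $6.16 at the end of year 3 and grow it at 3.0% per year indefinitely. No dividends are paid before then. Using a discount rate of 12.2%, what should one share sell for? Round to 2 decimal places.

Deferred-dividend DDM. At t=2 the remaining stream is a growing perpetuity with first payment D_3 = 6.16.
V_2 = D_3/(r−g) = 6.16/(0.122−0.03) = 66.9565
P₀ = V_2/(1+r)^2 = 66.9565/(1+0.122)^2 = 53.1872

$53.19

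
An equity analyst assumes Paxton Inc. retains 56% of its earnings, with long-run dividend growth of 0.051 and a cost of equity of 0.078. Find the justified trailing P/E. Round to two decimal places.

Payout ratio b = 1 − 0.56 = 0.44.
Justified trailing P/E = b(1+g)/(r−g) = 0.44×(1+0.051)/(0.078−0.051) = 17.1274

17.13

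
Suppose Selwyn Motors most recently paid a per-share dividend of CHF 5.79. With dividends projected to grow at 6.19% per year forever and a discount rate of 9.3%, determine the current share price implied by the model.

Gordon growth model: P₀ = D₁/(r − g). D₁ = 5.79 × (1 + 0.0619) = 6.1484.
P₀ = 6.1484 / (0.093 − 0.0619) = 6.1484 / 0.0311 = 197.6978

CHF 197.70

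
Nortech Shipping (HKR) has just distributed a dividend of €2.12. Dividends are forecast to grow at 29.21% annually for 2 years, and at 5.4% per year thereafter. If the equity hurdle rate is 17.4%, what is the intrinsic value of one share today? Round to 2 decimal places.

Two-stage DDM. Project D₁…D_2 at 0.2921, terminal growth 0.054, discount at r = 0.174.
D_1 = 2.7393
D_2 = 3.5394
Terminal value at t=2: TV = D_3/(r−g) = 3.7305/(0.174−0.054) = 31.0876
P₀ = 2.7393/(1+0.174)^1 + 3.5394/(1+0.174)^2 + 31.0876/(1+0.174)^2 = 27.4567

€27.46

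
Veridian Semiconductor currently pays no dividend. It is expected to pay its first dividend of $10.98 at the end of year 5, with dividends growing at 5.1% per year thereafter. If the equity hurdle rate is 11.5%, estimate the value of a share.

Deferred-dividend DDM. At t=4 the remaining stream is a growing perpetuity with first payment D_5 = 10.98.
V_4 = D_5/(r−g) = 10.98/(0.115−0.051) = 171.5625
P₀ = V_4/(1+r)^4 = 171.5625/(1+0.115)^4 = 111.0000

$111.00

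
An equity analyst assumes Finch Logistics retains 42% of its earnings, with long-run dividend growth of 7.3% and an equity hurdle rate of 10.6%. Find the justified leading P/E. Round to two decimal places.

17.58

Payout ratio b = 1 − 0.42 = 0.58.
Justified leading P/E = b/(r−g) = 0.58/(0.106−0.073) = 17.5758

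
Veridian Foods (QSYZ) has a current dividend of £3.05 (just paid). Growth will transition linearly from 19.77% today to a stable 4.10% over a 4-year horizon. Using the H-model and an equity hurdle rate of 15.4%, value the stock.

H-model: P₀ = D₀[(1+g_L) + H(g_S−g_L)]/(r−g_L), with H = 4/2 = 2.
P₀ = 3.05 × [(1+0.041) + 2×(0.1977−0.041)] / (0.154−0.041)
   = 3.05 × 1.3544 / 0.113 = 36.5568

£36.56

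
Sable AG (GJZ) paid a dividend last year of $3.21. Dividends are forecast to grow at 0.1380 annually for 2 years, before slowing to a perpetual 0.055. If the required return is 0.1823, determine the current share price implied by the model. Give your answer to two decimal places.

Two-stage DDM. Project D₁…D_2 at 0.138, terminal growth 0.055, discount at r = 0.1823.
D_1 = 3.6530
D_2 = 4.1571
Terminal value at t=2: TV = D_3/(r−g) = 4.3857/(0.1823−0.055) = 34.4519
P₀ = 3.6530/(1+0.1823)^1 + 4.1571/(1+0.1823)^2 + 34.4519/(1+0.1823)^2 = 30.7103

$30.71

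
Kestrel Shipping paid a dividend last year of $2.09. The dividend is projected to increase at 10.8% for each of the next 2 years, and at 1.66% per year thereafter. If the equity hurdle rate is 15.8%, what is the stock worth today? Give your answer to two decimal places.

$17.67

Two-stage DDM. Project D₁…D_2 at 0.108, terminal growth 0.0166, discount at r = 0.158.
D_1 = 2.3157
D_2 = 2.5658
Terminal value at t=2: TV = D_3/(r−g) = 2.6084/(0.158−0.0166) = 18.4470
P₀ = 2.3157/(1+0.158)^1 + 2.5658/(1+0.158)^2 + 18.4470/(1+0.158)^2 = 17.6697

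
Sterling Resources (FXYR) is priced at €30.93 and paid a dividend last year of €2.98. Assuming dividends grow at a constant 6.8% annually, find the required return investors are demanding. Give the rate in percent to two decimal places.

17.09%

Rearranging the constant-growth DDM: r = D₁/P₀ + g.
D₁ = 2.98 × (1 + 0.068) = 3.1826.
r = 3.1826 / 30.93 + 0.068 = 0.10290 + 0.068 = 0.17090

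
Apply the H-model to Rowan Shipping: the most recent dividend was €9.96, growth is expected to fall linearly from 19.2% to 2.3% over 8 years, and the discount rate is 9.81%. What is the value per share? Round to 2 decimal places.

€225.33

H-model: P₀ = D₀[(1+g_L) + H(g_S−g_L)]/(r−g_L), with H = 8/2 = 4.
P₀ = 9.96 × [(1+0.023) + 4×(0.192−0.023)] / (0.0981−0.023)
   = 9.96 × 1.6990 / 0.0751 = 225.3268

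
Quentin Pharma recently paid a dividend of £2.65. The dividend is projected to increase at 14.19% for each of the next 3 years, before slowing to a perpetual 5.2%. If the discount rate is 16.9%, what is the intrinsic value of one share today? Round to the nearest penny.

£29.80

Two-stage DDM. Project D₁…D_3 at 0.1419, terminal growth 0.052, discount at r = 0.169.
D_1 = 3.0260
D_2 = 3.4554
D_3 = 3.9458
Terminal value at t=3: TV = D_4/(r−g) = 4.1509/(0.169−0.052) = 35.4781
P₀ = 3.0260/(1+0.169)^1 + 3.4554/(1+0.169)^2 + 3.9458/(1+0.169)^3 + 35.4781/(1+0.169)^3 = 29.7954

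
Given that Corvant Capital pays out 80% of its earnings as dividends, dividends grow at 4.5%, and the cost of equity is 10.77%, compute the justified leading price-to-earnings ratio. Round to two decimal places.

Justified leading P/E = b/(r−g) = 0.80/(0.1077−0.045) = 12.7592

12.76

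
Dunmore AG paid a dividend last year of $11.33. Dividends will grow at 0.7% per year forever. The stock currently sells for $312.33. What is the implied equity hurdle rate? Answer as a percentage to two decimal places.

4.35%

Rearranging the constant-growth DDM: r = D₁/P₀ + g.
D₁ = 11.33 × (1 + 0.007) = 11.4093.
r = 11.4093 / 312.33 + 0.007 = 0.03653 + 0.007 = 0.04353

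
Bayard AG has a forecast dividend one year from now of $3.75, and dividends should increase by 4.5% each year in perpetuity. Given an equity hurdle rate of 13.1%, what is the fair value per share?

Gordon growth model: P₀ = D₁/(r − g), with D₁ = 3.75 given directly.
P₀ = 3.7500 / (0.131 − 0.045) = 3.7500 / 0.086 = 43.6047

$43.60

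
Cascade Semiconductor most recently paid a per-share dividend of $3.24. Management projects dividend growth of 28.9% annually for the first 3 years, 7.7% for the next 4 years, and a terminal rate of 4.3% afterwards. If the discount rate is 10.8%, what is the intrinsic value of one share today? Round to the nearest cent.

Three-stage DDM. Project D₁…D_7; terminal Gordon value at t=7 with g = 0.043; discount at r = 0.108.
D_1 = 4.1764
D_2 = 5.3833
D_3 = 6.9391
D_4 = 7.4734
D_5 = 8.0489
D_6 = 8.6686
D_7 = 9.3361
TV_7 = 9.7376/(0.108−0.043) = 149.8089
P₀ = Σ Dₜ/(1+r)ᵗ + TV_7/(1+r)^7 = 105.3465

$105.35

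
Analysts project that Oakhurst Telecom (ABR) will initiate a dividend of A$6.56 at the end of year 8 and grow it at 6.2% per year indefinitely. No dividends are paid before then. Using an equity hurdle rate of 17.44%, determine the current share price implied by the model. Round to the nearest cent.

Deferred-dividend DDM. At t=7 the remaining stream is a growing perpetuity with first payment D_8 = 6.56.
V_7 = D_8/(r−g) = 6.56/(0.1744−0.062) = 58.3630
P₀ = V_7/(1+r)^7 = 58.3630/(1+0.1744)^7 = 18.9420

A$18.94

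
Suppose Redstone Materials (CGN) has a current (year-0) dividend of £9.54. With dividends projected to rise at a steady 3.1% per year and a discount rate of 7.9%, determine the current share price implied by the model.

£204.91

Gordon growth model: P₀ = D₁/(r − g). D₁ = 9.54 × (1 + 0.031) = 9.8357.
P₀ = 9.8357 / (0.079 − 0.031) = 9.8357 / 0.048 = 204.9112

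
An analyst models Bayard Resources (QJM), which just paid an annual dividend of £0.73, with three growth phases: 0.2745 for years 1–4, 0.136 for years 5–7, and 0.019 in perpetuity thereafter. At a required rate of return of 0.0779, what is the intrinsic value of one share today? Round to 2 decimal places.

Three-stage DDM. Project D₁…D_7; terminal Gordon value at t=7 with g = 0.019; discount at r = 0.0779.
D_1 = 0.9304
D_2 = 1.1858
D_3 = 1.5113
D_4 = 1.9261
D_5 = 2.1881
D_6 = 2.4856
D_7 = 2.8237
TV_7 = 2.8773/(0.0779−0.019) = 48.8513
P₀ = Σ Dₜ/(1+r)ᵗ + TV_7/(1+r)^7 = 38.1712

£38.17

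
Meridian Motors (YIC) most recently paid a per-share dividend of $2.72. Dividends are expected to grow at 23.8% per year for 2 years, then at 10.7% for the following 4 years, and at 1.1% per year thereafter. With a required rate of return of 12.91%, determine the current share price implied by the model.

$44.57

Three-stage DDM. Project D₁…D_6; terminal Gordon value at t=6 with g = 0.011; discount at r = 0.1291.
D_1 = 3.3674
D_2 = 4.1688
D_3 = 4.6149
D_4 = 5.1086
D_5 = 5.6553
D_6 = 6.2604
TV_6 = 6.3292/(0.1291−0.011) = 53.5922
P₀ = Σ Dₜ/(1+r)ᵗ + TV_6/(1+r)^6 = 44.5693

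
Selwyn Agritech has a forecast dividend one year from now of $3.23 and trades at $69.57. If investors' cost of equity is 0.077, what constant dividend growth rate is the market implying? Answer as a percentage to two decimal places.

From P₀ = D₁/(r − g), the implied growth is g = r − D₁/P₀.
g = 0.077 − 3.23/69.57 = 0.077 − 0.04643 = 0.03057

3.06%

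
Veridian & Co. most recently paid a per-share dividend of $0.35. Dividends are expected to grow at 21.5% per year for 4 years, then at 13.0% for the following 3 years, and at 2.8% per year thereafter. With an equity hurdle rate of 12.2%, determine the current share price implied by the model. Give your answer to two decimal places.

$8.56

Three-stage DDM. Project D₁…D_7; terminal Gordon value at t=7 with g = 0.028; discount at r = 0.122.
D_1 = 0.4253
D_2 = 0.5167
D_3 = 0.6278
D_4 = 0.7627
D_5 = 0.8619
D_6 = 0.9739
D_7 = 1.1005
TV_7 = 1.1314/(0.122−0.028) = 12.0358
P₀ = Σ Dₜ/(1+r)ᵗ + TV_7/(1+r)^7 = 8.5565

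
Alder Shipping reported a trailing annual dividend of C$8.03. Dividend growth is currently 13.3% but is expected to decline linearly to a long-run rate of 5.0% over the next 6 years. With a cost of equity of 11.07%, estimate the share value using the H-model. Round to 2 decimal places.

H-model: P₀ = D₀[(1+g_L) + H(g_S−g_L)]/(r−g_L), with H = 6/2 = 3.
P₀ = 8.03 × [(1+0.05) + 3×(0.133−0.05)] / (0.1107−0.05)
   = 8.03 × 1.2990 / 0.0607 = 171.8446

C$171.84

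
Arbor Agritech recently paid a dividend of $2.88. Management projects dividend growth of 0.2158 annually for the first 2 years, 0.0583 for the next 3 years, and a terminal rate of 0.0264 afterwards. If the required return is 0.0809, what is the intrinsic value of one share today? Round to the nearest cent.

$81.77

Three-stage DDM. Project D₁…D_5; terminal Gordon value at t=5 with g = 0.0264; discount at r = 0.0809.
D_1 = 3.5015
D_2 = 4.2571
D_3 = 4.5053
D_4 = 4.7680
D_5 = 5.0460
TV_5 = 5.1792/(0.0809−0.0264) = 95.0306
P₀ = Σ Dₜ/(1+r)ᵗ + TV_5/(1+r)^5 = 81.7710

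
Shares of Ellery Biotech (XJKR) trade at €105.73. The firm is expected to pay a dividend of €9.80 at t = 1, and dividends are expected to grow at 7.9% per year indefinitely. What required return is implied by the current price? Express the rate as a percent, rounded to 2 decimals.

Rearranging the constant-growth DDM: r = D₁/P₀ + g.
r = 9.8000 / 105.73 + 0.079 = 0.09269 + 0.079 = 0.17169

17.17%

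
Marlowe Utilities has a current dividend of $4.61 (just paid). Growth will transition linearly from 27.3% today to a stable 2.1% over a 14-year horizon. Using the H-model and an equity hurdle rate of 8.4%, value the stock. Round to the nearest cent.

$203.79

H-model: P₀ = D₀[(1+g_L) + H(g_S−g_L)]/(r−g_L), with H = 14/2 = 7.
P₀ = 4.61 × [(1+0.021) + 7×(0.273−0.021)] / (0.084−0.021)
   = 4.61 × 2.7850 / 0.063 = 203.7913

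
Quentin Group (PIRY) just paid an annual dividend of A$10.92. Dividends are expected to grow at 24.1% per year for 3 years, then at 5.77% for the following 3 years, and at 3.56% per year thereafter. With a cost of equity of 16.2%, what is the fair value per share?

Three-stage DDM. Project D₁…D_6; terminal Gordon value at t=6 with g = 0.0356; discount at r = 0.162.
D_1 = 13.5517
D_2 = 16.8177
D_3 = 20.8707
D_4 = 22.0750
D_5 = 23.3487
D_6 = 24.6959
TV_6 = 25.5751/(0.162−0.0356) = 202.3347
P₀ = Σ Dₜ/(1+r)ᵗ + TV_6/(1+r)^6 = 152.7740

A$152.77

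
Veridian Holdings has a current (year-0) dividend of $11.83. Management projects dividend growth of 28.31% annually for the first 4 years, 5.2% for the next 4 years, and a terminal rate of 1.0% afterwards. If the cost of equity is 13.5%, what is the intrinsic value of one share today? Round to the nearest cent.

Three-stage DDM. Project D₁…D_8; terminal Gordon value at t=8 with g = 0.01; discount at r = 0.135.
D_1 = 15.1791
D_2 = 19.4763
D_3 = 24.9900
D_4 = 32.0647
D_5 = 33.7320
D_6 = 35.4861
D_7 = 37.3314
D_8 = 39.2726
TV_8 = 39.6653/(0.135−0.01) = 317.3227
P₀ = Σ Dₜ/(1+r)ᵗ + TV_8/(1+r)^8 = 244.2801

$244.28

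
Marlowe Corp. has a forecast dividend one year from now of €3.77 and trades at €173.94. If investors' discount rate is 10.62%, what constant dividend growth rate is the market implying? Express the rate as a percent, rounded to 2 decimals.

From P₀ = D₁/(r − g), the implied growth is g = r − D₁/P₀.
g = 0.1062 − 3.77/173.94 = 0.1062 − 0.02167 = 0.08453

8.45%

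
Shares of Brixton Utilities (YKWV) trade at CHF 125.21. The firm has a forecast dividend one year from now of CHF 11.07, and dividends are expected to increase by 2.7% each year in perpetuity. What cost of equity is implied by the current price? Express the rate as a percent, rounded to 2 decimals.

Rearranging the constant-growth DDM: r = D₁/P₀ + g.
r = 11.0700 / 125.21 + 0.027 = 0.08841 + 0.027 = 0.11541

11.54%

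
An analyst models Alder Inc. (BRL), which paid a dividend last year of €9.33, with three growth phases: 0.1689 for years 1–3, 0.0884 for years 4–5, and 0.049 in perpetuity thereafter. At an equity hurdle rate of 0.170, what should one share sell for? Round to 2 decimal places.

Three-stage DDM. Project D₁…D_5; terminal Gordon value at t=5 with g = 0.049; discount at r = 0.17.
D_1 = 10.9058
D_2 = 12.7478
D_3 = 14.9009
D_4 = 16.2182
D_5 = 17.6519
TV_5 = 18.5168/(0.17−0.049) = 153.0315
P₀ = Σ Dₜ/(1+r)ᵗ + TV_5/(1+r)^5 = 114.4428

€114.44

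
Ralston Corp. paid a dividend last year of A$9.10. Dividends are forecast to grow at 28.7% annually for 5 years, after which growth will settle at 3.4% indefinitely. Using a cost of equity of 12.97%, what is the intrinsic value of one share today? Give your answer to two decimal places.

A$257.10

Two-stage DDM. Project D₁…D_5 at 0.287, terminal growth 0.034, discount at r = 0.1297.
D_1 = 11.7117
D_2 = 15.0730
D_3 = 19.3989
D_4 = 24.9664
D_5 = 32.1317
Terminal value at t=5: TV = D_6/(r−g) = 33.2242/(0.1297−0.034) = 347.1704
P₀ = 11.7117/(1+0.1297)^1 + 15.0730/(1+0.1297)^2 + 19.3989/(1+0.1297)^3 + 24.9664/(1+0.1297)^4 + 32.1317/(1+0.1297)^5 + 347.1704/(1+0.1297)^5 = 257.1050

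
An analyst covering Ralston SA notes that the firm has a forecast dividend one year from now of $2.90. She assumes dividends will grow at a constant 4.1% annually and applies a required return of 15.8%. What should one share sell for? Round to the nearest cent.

$24.79

Gordon growth model: P₀ = D₁/(r − g), with D₁ = 2.90 given directly.
P₀ = 2.9000 / (0.158 − 0.041) = 2.9000 / 0.117 = 24.7863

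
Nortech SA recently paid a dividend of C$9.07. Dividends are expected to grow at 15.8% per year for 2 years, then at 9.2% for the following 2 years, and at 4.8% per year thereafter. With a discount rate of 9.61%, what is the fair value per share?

Three-stage DDM. Project D₁…D_4; terminal Gordon value at t=4 with g = 0.048; discount at r = 0.0961.
D_1 = 10.5031
D_2 = 12.1625
D_3 = 13.2815
D_4 = 14.5034
TV_4 = 15.1996/(0.0961−0.048) = 315.9991
P₀ = Σ Dₜ/(1+r)ᵗ + TV_4/(1+r)^4 = 258.7587

C$258.76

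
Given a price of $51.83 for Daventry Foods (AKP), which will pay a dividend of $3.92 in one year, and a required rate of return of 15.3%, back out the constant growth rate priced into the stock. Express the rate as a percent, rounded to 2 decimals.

From P₀ = D₁/(r − g), the implied growth is g = r − D₁/P₀.
g = 0.153 − 3.92/51.83 = 0.153 − 0.07563 = 0.07737

7.74%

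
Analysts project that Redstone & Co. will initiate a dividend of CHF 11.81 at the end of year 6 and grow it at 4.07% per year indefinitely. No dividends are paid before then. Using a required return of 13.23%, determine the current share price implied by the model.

Deferred-dividend DDM. At t=5 the remaining stream is a growing perpetuity with first payment D_6 = 11.81.
V_5 = D_6/(r−g) = 11.81/(0.1323−0.0407) = 128.9301
P₀ = V_5/(1+r)^5 = 128.9301/(1+0.1323)^5 = 69.2703

CHF 69.27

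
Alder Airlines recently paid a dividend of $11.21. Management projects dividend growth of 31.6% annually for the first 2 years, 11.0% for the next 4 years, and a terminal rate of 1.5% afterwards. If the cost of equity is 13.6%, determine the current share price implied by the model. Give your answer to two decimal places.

Three-stage DDM. Project D₁…D_6; terminal Gordon value at t=6 with g = 0.015; discount at r = 0.136.
D_1 = 14.7524
D_2 = 19.4141
D_3 = 21.5497
D_4 = 23.9201
D_5 = 26.5513
D_6 = 29.4720
TV_6 = 29.9141/(0.136−0.015) = 247.2236
P₀ = Σ Dₜ/(1+r)ᵗ + TV_6/(1+r)^6 = 199.8729

$199.87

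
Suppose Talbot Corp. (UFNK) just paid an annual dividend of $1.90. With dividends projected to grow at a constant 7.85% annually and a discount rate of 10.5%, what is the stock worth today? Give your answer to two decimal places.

Gordon growth model: P₀ = D₁/(r − g). D₁ = 1.90 × (1 + 0.0785) = 2.0492.
P₀ = 2.0492 / (0.105 − 0.0785) = 2.0492 / 0.0265 = 77.3264

$77.33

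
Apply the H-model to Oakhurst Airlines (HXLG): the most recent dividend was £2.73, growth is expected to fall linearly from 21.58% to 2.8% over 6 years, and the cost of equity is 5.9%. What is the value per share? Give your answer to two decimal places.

£140.15

H-model: P₀ = D₀[(1+g_L) + H(g_S−g_L)]/(r−g_L), with H = 6/2 = 3.
P₀ = 2.73 × [(1+0.028) + 3×(0.2158−0.028)] / (0.059−0.028)
   = 2.73 × 1.5914 / 0.031 = 140.1459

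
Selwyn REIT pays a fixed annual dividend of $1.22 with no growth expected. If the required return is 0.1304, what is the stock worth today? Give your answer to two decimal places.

Zero-growth DDM (perpetuity): P₀ = D/r = 1.22 / 0.1304 = 9.3558

$9.36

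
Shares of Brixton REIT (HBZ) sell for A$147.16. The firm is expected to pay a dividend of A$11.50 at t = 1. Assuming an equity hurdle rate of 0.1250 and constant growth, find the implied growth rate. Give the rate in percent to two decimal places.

From P₀ = D₁/(r − g), the implied growth is g = r − D₁/P₀.
g = 0.125 − 11.50/147.16 = 0.125 − 0.07815 = 0.04685

4.69%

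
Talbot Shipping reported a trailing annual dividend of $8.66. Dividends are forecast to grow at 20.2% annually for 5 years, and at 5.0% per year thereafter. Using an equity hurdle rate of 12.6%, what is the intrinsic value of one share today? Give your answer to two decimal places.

Two-stage DDM. Project D₁…D_5 at 0.202, terminal growth 0.05, discount at r = 0.126.
D_1 = 10.4093
D_2 = 12.5120
D_3 = 15.0394
D_4 = 18.0774
D_5 = 21.7290
Terminal value at t=5: TV = D_6/(r−g) = 22.8155/(0.126−0.05) = 300.2036
P₀ = 10.4093/(1+0.126)^1 + 12.5120/(1+0.126)^2 + 15.0394/(1+0.126)^3 + 18.0774/(1+0.126)^4 + 21.7290/(1+0.126)^5 + 300.2036/(1+0.126)^5 = 218.7510

$218.75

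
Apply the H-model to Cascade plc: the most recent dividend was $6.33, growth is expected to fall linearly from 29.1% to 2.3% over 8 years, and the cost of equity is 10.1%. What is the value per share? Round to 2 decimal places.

H-model: P₀ = D₀[(1+g_L) + H(g_S−g_L)]/(r−g_L), with H = 8/2 = 4.
P₀ = 6.33 × [(1+0.023) + 4×(0.291−0.023)] / (0.101−0.023)
   = 6.33 × 2.0950 / 0.078 = 170.0173

$170.02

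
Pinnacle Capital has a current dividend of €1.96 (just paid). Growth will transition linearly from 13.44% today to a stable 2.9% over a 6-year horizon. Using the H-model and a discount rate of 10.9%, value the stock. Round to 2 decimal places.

€32.96

H-model: P₀ = D₀[(1+g_L) + H(g_S−g_L)]/(r−g_L), with H = 6/2 = 3.
P₀ = 1.96 × [(1+0.029) + 3×(0.1344−0.029)] / (0.109−0.029)
   = 1.96 × 1.3452 / 0.08 = 32.9574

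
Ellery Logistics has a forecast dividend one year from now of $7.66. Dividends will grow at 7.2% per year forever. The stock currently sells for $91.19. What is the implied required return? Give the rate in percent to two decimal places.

Rearranging the constant-growth DDM: r = D₁/P₀ + g.
r = 7.6600 / 91.19 + 0.072 = 0.08400 + 0.072 = 0.15600

15.60%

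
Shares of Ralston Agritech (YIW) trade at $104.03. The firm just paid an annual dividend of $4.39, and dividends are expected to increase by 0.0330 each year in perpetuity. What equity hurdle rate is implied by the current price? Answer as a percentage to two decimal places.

Rearranging the constant-growth DDM: r = D₁/P₀ + g.
D₁ = 4.39 × (1 + 0.033) = 4.5349.
r = 4.5349 / 104.03 + 0.033 = 0.04359 + 0.033 = 0.07659

7.66%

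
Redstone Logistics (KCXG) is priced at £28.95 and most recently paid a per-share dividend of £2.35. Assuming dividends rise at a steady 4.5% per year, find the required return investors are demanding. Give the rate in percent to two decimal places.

Rearranging the constant-growth DDM: r = D₁/P₀ + g.
D₁ = 2.35 × (1 + 0.045) = 2.4558.
r = 2.4558 / 28.95 + 0.045 = 0.08483 + 0.045 = 0.12983

12.98%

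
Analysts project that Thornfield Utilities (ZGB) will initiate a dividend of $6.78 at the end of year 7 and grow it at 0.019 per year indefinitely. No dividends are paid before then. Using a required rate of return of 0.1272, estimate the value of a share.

$30.55

Deferred-dividend DDM. At t=6 the remaining stream is a growing perpetuity with first payment D_7 = 6.78.
V_6 = D_7/(r−g) = 6.78/(0.1272−0.019) = 62.6617
P₀ = V_6/(1+r)^6 = 62.6617/(1+0.1272)^6 = 30.5490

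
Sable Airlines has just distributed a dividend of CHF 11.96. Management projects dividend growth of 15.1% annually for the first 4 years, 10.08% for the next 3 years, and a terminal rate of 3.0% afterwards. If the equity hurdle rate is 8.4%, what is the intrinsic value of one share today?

CHF 406.41

Three-stage DDM. Project D₁…D_7; terminal Gordon value at t=7 with g = 0.03; discount at r = 0.084.
D_1 = 13.7660
D_2 = 15.8446
D_3 = 18.2372
D_4 = 20.9910
D_5 = 23.1069
D_6 = 25.4360
D_7 = 28.0000
TV_7 = 28.8400/(0.084−0.03) = 534.0737
P₀ = Σ Dₜ/(1+r)ᵗ + TV_7/(1+r)^7 = 406.4053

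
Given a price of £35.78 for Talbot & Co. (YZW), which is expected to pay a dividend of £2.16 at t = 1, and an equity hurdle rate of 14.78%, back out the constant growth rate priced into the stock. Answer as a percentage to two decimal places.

8.74%

From P₀ = D₁/(r − g), the implied growth is g = r − D₁/P₀.
g = 0.1478 − 2.16/35.78 = 0.1478 − 0.06037 = 0.08743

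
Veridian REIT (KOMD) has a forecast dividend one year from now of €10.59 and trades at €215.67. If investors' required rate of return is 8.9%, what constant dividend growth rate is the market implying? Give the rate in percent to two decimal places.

3.99%

From P₀ = D₁/(r − g), the implied growth is g = r − D₁/P₀.
g = 0.089 − 10.59/215.67 = 0.089 − 0.04910 = 0.03990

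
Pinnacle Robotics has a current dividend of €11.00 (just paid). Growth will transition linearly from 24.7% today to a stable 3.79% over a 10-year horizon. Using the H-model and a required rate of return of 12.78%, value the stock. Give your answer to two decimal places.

H-model: P₀ = D₀[(1+g_L) + H(g_S−g_L)]/(r−g_L), with H = 10/2 = 5.
P₀ = 11.00 × [(1+0.0379) + 5×(0.247−0.0379)] / (0.1278−0.0379)
   = 11.00 × 2.0834 / 0.0899 = 254.9210

€254.92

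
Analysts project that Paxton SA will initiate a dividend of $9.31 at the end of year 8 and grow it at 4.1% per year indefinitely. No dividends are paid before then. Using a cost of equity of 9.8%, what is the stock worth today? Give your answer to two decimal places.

Deferred-dividend DDM. At t=7 the remaining stream is a growing perpetuity with first payment D_8 = 9.31.
V_7 = D_8/(r−g) = 9.31/(0.098−0.041) = 163.3333
P₀ = V_7/(1+r)^7 = 163.3333/(1+0.098)^7 = 84.8904

$84.89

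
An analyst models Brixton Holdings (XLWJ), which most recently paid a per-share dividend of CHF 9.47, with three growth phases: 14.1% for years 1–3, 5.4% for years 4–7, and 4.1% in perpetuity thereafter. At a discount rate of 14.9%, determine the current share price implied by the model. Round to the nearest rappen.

Three-stage DDM. Project D₁…D_7; terminal Gordon value at t=7 with g = 0.041; discount at r = 0.149.
D_1 = 10.8053
D_2 = 12.3288
D_3 = 14.0672
D_4 = 14.8268
D_5 = 15.6275
D_6 = 16.4713
D_7 = 17.3608
TV_7 = 18.0726/(0.149−0.041) = 167.3387
P₀ = Σ Dₜ/(1+r)ᵗ + TV_7/(1+r)^7 = 121.3443

CHF 121.34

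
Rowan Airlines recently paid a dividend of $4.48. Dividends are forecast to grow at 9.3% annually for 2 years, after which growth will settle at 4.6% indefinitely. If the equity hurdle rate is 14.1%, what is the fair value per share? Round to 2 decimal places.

Two-stage DDM. Project D₁…D_2 at 0.093, terminal growth 0.046, discount at r = 0.141.
D_1 = 4.8966
D_2 = 5.3520
Terminal value at t=2: TV = D_3/(r−g) = 5.5982/(0.141−0.046) = 58.9286
P₀ = 4.8966/(1+0.141)^1 + 5.3520/(1+0.141)^2 + 58.9286/(1+0.141)^2 = 53.6668

$53.67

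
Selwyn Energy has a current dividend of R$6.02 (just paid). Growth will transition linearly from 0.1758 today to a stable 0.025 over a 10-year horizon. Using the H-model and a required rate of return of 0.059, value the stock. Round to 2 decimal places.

H-model: P₀ = D₀[(1+g_L) + H(g_S−g_L)]/(r−g_L), with H = 10/2 = 5.
P₀ = 6.02 × [(1+0.025) + 5×(0.1758−0.025)] / (0.059−0.025)
   = 6.02 × 1.7790 / 0.034 = 314.9876

R$314.99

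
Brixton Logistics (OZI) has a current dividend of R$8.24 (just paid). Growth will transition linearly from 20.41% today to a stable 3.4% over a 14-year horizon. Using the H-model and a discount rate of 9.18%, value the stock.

R$317.15

H-model: P₀ = D₀[(1+g_L) + H(g_S−g_L)]/(r−g_L), with H = 14/2 = 7.
P₀ = 8.24 × [(1+0.034) + 7×(0.2041−0.034)] / (0.0918−0.034)
   = 8.24 × 2.2247 / 0.0578 = 317.1545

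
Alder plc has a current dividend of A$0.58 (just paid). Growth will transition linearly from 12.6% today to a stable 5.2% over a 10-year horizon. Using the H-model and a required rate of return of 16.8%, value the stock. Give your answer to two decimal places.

H-model: P₀ = D₀[(1+g_L) + H(g_S−g_L)]/(r−g_L), with H = 10/2 = 5.
P₀ = 0.58 × [(1+0.052) + 5×(0.126−0.052)] / (0.168−0.052)
   = 0.58 × 1.4220 / 0.116 = 7.1100

A$7.11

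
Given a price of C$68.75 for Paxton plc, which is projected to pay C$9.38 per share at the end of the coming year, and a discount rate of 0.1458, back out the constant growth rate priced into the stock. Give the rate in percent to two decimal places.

From P₀ = D₁/(r − g), the implied growth is g = r − D₁/P₀.
g = 0.1458 − 9.38/68.75 = 0.1458 − 0.13644 = 0.00936

0.94%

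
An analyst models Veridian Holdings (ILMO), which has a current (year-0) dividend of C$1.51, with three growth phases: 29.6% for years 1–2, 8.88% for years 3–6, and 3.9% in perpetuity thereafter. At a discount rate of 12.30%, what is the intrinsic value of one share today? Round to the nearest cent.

C$33.18

Three-stage DDM. Project D₁…D_6; terminal Gordon value at t=6 with g = 0.039; discount at r = 0.123.
D_1 = 1.9570
D_2 = 2.5362
D_3 = 2.7614
D_4 = 3.0067
D_5 = 3.2736
D_6 = 3.5643
TV_6 = 3.7034/(0.123−0.039) = 44.0875
P₀ = Σ Dₜ/(1+r)ᵗ + TV_6/(1+r)^6 = 33.1844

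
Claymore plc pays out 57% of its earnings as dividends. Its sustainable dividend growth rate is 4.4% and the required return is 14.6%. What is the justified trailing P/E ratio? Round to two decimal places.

Justified trailing P/E = b(1+g)/(r−g) = 0.57×(1+0.044)/(0.146−0.044) = 5.8341

5.83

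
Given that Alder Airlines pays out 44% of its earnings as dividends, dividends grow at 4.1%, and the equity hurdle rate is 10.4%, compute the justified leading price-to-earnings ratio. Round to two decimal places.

Justified leading P/E = b/(r−g) = 0.44/(0.104−0.041) = 6.9841

6.98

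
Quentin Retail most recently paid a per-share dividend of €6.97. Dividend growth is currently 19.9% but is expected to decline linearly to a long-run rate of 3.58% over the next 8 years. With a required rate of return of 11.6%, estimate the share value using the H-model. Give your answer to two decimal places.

H-model: P₀ = D₀[(1+g_L) + H(g_S−g_L)]/(r−g_L), with H = 8/2 = 4.
P₀ = 6.97 × [(1+0.0358) + 4×(0.199−0.0358)] / (0.116−0.0358)
   = 6.97 × 1.6886 / 0.0802 = 146.7524

€146.75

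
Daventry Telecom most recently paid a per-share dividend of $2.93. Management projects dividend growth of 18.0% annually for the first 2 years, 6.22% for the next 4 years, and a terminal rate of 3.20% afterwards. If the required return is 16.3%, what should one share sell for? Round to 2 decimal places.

Three-stage DDM. Project D₁…D_6; terminal Gordon value at t=6 with g = 0.032; discount at r = 0.163.
D_1 = 3.4574
D_2 = 4.0797
D_3 = 4.3335
D_4 = 4.6030
D_5 = 4.8893
D_6 = 5.1935
TV_6 = 5.3597/(0.163−0.032) = 40.9134
P₀ = Σ Dₜ/(1+r)ᵗ + TV_6/(1+r)^6 = 32.1912

$32.19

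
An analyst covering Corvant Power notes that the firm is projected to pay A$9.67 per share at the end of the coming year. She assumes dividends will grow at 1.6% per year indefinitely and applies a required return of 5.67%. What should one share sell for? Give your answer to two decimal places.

A$237.59

Gordon growth model: P₀ = D₁/(r − g), with D₁ = 9.67 given directly.
P₀ = 9.6700 / (0.0567 − 0.016) = 9.6700 / 0.0407 = 237.5921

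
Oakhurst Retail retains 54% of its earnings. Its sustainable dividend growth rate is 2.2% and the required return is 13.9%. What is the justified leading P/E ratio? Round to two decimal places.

3.93

Payout ratio b = 1 − 0.54 = 0.46.
Justified leading P/E = b/(r−g) = 0.46/(0.139−0.022) = 3.9316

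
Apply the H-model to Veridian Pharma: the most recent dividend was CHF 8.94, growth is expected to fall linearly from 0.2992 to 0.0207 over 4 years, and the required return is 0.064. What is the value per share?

H-model: P₀ = D₀[(1+g_L) + H(g_S−g_L)]/(r−g_L), with H = 4/2 = 2.
P₀ = 8.94 × [(1+0.0207) + 2×(0.2992−0.0207)] / (0.064−0.0207)
   = 8.94 × 1.5777 / 0.0433 = 325.7422

CHF 325.74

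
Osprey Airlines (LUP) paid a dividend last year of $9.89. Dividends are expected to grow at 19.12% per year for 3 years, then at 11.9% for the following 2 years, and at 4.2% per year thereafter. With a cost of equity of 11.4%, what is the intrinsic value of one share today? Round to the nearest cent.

Three-stage DDM. Project D₁…D_5; terminal Gordon value at t=5 with g = 0.042; discount at r = 0.114.
D_1 = 11.7810
D_2 = 14.0335
D_3 = 16.7167
D_4 = 18.7060
D_5 = 20.9320
TV_5 = 21.8111/(0.114−0.042) = 302.9324
P₀ = Σ Dₜ/(1+r)ᵗ + TV_5/(1+r)^5 = 234.8936

$234.89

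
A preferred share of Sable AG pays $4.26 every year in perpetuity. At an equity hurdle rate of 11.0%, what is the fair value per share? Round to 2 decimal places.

$38.73

Zero-growth DDM (perpetuity): P₀ = D/r = 4.26 / 0.11 = 38.7273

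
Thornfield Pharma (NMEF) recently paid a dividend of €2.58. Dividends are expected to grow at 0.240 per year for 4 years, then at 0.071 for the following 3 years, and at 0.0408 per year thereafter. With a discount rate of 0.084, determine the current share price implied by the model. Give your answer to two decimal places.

€130.19

Three-stage DDM. Project D₁…D_7; terminal Gordon value at t=7 with g = 0.0408; discount at r = 0.084.
D_1 = 3.1992
D_2 = 3.9670
D_3 = 4.9191
D_4 = 6.0997
D_5 = 6.5327
D_6 = 6.9966
D_7 = 7.4933
TV_7 = 7.7991/(0.084−0.0408) = 180.5337
P₀ = Σ Dₜ/(1+r)ᵗ + TV_7/(1+r)^7 = 130.1930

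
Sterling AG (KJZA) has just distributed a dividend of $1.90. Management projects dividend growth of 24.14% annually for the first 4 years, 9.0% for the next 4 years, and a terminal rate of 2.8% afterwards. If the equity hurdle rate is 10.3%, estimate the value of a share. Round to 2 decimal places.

$61.99

Three-stage DDM. Project D₁…D_8; terminal Gordon value at t=8 with g = 0.028; discount at r = 0.103.
D_1 = 2.3587
D_2 = 2.9280
D_3 = 3.6349
D_4 = 4.5123
D_5 = 4.9184
D_6 = 5.3611
D_7 = 5.8436
D_8 = 6.3695
TV_8 = 6.5479/(0.103−0.028) = 87.3049
P₀ = Σ Dₜ/(1+r)ᵗ + TV_8/(1+r)^8 = 61.9922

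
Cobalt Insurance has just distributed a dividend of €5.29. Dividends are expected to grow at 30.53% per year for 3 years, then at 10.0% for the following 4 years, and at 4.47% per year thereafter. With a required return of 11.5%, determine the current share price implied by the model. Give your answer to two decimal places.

Three-stage DDM. Project D₁…D_7; terminal Gordon value at t=7 with g = 0.0447; discount at r = 0.115.
D_1 = 6.9050
D_2 = 9.0131
D_3 = 11.7649
D_4 = 12.9413
D_5 = 14.2355
D_6 = 15.6590
D_7 = 17.2249
TV_7 = 17.9949/(0.115−0.0447) = 255.9727
P₀ = Σ Dₜ/(1+r)ᵗ + TV_7/(1+r)^7 = 174.2249

€174.22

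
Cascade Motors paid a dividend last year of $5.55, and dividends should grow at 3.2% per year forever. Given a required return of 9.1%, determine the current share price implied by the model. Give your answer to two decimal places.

Gordon growth model: P₀ = D₁/(r − g). D₁ = 5.55 × (1 + 0.032) = 5.7276.
P₀ = 5.7276 / (0.091 − 0.032) = 5.7276 / 0.059 = 97.0780

$97.08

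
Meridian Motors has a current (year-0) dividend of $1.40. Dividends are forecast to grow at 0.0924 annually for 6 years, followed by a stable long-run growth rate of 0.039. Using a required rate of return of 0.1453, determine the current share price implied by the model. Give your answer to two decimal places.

$17.45

Two-stage DDM. Project D₁…D_6 at 0.0924, terminal growth 0.039, discount at r = 0.1453.
D_1 = 1.5294
D_2 = 1.6707
D_3 = 1.8250
D_4 = 1.9937
D_5 = 2.1779
D_6 = 2.3791
Terminal value at t=6: TV = D_7/(r−g) = 2.4719/(0.1453−0.039) = 23.2541
P₀ = 1.5294/(1+0.1453)^1 + 1.6707/(1+0.1453)^2 + 1.8250/(1+0.1453)^3 + 1.9937/(1+0.1453)^4 + 2.1779/(1+0.1453)^5 + 2.3791/(1+0.1453)^6 + 23.2541/(1+0.1453)^6 = 17.4454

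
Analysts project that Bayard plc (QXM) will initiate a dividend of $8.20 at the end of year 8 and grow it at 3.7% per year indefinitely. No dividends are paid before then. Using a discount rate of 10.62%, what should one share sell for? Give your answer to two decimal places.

Deferred-dividend DDM. At t=7 the remaining stream is a growing perpetuity with first payment D_8 = 8.20.
V_7 = D_8/(r−g) = 8.20/(0.1062−0.037) = 118.4971
P₀ = V_7/(1+r)^7 = 118.4971/(1+0.1062)^7 = 58.4618

$58.46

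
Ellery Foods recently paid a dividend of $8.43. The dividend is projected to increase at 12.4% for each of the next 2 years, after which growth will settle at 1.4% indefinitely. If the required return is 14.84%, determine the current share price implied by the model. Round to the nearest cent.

$77.25

Two-stage DDM. Project D₁…D_2 at 0.124, terminal growth 0.014, discount at r = 0.1484.
D_1 = 9.4753
D_2 = 10.6503
Terminal value at t=2: TV = D_3/(r−g) = 10.7994/(0.1484−0.014) = 80.3524
P₀ = 9.4753/(1+0.1484)^1 + 10.6503/(1+0.1484)^2 + 80.3524/(1+0.1484)^2 = 77.2539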